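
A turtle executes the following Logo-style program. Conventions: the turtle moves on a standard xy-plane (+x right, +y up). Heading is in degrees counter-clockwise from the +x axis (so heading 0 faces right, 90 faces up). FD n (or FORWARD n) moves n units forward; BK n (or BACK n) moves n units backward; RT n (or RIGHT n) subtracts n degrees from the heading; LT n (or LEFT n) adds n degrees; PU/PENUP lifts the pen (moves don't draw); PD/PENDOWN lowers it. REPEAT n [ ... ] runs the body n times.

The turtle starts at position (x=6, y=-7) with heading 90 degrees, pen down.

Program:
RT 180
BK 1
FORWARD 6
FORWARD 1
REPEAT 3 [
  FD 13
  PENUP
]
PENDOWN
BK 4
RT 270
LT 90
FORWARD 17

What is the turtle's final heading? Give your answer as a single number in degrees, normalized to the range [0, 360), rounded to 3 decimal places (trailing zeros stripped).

Executing turtle program step by step:
Start: pos=(6,-7), heading=90, pen down
RT 180: heading 90 -> 270
BK 1: (6,-7) -> (6,-6) [heading=270, draw]
FD 6: (6,-6) -> (6,-12) [heading=270, draw]
FD 1: (6,-12) -> (6,-13) [heading=270, draw]
REPEAT 3 [
  -- iteration 1/3 --
  FD 13: (6,-13) -> (6,-26) [heading=270, draw]
  PU: pen up
  -- iteration 2/3 --
  FD 13: (6,-26) -> (6,-39) [heading=270, move]
  PU: pen up
  -- iteration 3/3 --
  FD 13: (6,-39) -> (6,-52) [heading=270, move]
  PU: pen up
]
PD: pen down
BK 4: (6,-52) -> (6,-48) [heading=270, draw]
RT 270: heading 270 -> 0
LT 90: heading 0 -> 90
FD 17: (6,-48) -> (6,-31) [heading=90, draw]
Final: pos=(6,-31), heading=90, 6 segment(s) drawn

Answer: 90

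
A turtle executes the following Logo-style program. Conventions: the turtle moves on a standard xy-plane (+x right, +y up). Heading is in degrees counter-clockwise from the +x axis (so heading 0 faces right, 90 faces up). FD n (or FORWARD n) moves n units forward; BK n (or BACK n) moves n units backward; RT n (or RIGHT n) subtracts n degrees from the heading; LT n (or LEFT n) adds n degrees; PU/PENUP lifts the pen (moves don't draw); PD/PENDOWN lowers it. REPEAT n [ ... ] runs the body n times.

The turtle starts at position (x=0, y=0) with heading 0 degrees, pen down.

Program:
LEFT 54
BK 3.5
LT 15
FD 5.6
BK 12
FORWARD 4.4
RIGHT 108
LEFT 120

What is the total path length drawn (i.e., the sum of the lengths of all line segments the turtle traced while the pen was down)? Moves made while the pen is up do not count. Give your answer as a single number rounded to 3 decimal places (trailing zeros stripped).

Answer: 25.5

Derivation:
Executing turtle program step by step:
Start: pos=(0,0), heading=0, pen down
LT 54: heading 0 -> 54
BK 3.5: (0,0) -> (-2.057,-2.832) [heading=54, draw]
LT 15: heading 54 -> 69
FD 5.6: (-2.057,-2.832) -> (-0.05,2.396) [heading=69, draw]
BK 12: (-0.05,2.396) -> (-4.351,-8.806) [heading=69, draw]
FD 4.4: (-4.351,-8.806) -> (-2.774,-4.699) [heading=69, draw]
RT 108: heading 69 -> 321
LT 120: heading 321 -> 81
Final: pos=(-2.774,-4.699), heading=81, 4 segment(s) drawn

Segment lengths:
  seg 1: (0,0) -> (-2.057,-2.832), length = 3.5
  seg 2: (-2.057,-2.832) -> (-0.05,2.396), length = 5.6
  seg 3: (-0.05,2.396) -> (-4.351,-8.806), length = 12
  seg 4: (-4.351,-8.806) -> (-2.774,-4.699), length = 4.4
Total = 25.5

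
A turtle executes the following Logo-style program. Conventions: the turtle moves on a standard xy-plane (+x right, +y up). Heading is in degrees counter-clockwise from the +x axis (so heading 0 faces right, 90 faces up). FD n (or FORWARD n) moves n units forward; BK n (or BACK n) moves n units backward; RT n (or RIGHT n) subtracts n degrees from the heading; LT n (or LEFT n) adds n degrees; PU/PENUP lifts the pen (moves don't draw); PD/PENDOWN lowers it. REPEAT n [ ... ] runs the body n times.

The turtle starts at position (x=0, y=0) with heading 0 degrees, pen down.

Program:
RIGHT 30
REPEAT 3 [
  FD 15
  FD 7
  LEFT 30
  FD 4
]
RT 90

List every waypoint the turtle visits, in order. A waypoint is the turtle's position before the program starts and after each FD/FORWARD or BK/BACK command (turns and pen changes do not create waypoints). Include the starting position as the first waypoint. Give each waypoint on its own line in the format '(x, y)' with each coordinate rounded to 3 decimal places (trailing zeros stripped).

Answer: (0, 0)
(12.99, -7.5)
(19.053, -11)
(23.053, -11)
(38.053, -11)
(45.053, -11)
(48.517, -9)
(61.507, -1.5)
(67.569, 2)
(69.569, 5.464)

Derivation:
Executing turtle program step by step:
Start: pos=(0,0), heading=0, pen down
RT 30: heading 0 -> 330
REPEAT 3 [
  -- iteration 1/3 --
  FD 15: (0,0) -> (12.99,-7.5) [heading=330, draw]
  FD 7: (12.99,-7.5) -> (19.053,-11) [heading=330, draw]
  LT 30: heading 330 -> 0
  FD 4: (19.053,-11) -> (23.053,-11) [heading=0, draw]
  -- iteration 2/3 --
  FD 15: (23.053,-11) -> (38.053,-11) [heading=0, draw]
  FD 7: (38.053,-11) -> (45.053,-11) [heading=0, draw]
  LT 30: heading 0 -> 30
  FD 4: (45.053,-11) -> (48.517,-9) [heading=30, draw]
  -- iteration 3/3 --
  FD 15: (48.517,-9) -> (61.507,-1.5) [heading=30, draw]
  FD 7: (61.507,-1.5) -> (67.569,2) [heading=30, draw]
  LT 30: heading 30 -> 60
  FD 4: (67.569,2) -> (69.569,5.464) [heading=60, draw]
]
RT 90: heading 60 -> 330
Final: pos=(69.569,5.464), heading=330, 9 segment(s) drawn
Waypoints (10 total):
(0, 0)
(12.99, -7.5)
(19.053, -11)
(23.053, -11)
(38.053, -11)
(45.053, -11)
(48.517, -9)
(61.507, -1.5)
(67.569, 2)
(69.569, 5.464)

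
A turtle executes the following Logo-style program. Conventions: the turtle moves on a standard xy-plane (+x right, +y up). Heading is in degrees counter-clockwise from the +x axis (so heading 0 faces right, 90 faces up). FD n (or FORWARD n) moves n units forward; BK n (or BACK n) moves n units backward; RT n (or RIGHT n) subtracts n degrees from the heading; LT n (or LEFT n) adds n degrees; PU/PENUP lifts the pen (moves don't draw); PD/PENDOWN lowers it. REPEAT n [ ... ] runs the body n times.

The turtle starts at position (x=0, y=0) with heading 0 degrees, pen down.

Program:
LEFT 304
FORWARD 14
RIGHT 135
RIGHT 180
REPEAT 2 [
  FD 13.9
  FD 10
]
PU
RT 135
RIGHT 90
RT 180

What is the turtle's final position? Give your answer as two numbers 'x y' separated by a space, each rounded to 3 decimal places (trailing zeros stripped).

Answer: 54.75 -20.727

Derivation:
Executing turtle program step by step:
Start: pos=(0,0), heading=0, pen down
LT 304: heading 0 -> 304
FD 14: (0,0) -> (7.829,-11.607) [heading=304, draw]
RT 135: heading 304 -> 169
RT 180: heading 169 -> 349
REPEAT 2 [
  -- iteration 1/2 --
  FD 13.9: (7.829,-11.607) -> (21.473,-14.259) [heading=349, draw]
  FD 10: (21.473,-14.259) -> (31.29,-16.167) [heading=349, draw]
  -- iteration 2/2 --
  FD 13.9: (31.29,-16.167) -> (44.934,-18.819) [heading=349, draw]
  FD 10: (44.934,-18.819) -> (54.75,-20.727) [heading=349, draw]
]
PU: pen up
RT 135: heading 349 -> 214
RT 90: heading 214 -> 124
RT 180: heading 124 -> 304
Final: pos=(54.75,-20.727), heading=304, 5 segment(s) drawn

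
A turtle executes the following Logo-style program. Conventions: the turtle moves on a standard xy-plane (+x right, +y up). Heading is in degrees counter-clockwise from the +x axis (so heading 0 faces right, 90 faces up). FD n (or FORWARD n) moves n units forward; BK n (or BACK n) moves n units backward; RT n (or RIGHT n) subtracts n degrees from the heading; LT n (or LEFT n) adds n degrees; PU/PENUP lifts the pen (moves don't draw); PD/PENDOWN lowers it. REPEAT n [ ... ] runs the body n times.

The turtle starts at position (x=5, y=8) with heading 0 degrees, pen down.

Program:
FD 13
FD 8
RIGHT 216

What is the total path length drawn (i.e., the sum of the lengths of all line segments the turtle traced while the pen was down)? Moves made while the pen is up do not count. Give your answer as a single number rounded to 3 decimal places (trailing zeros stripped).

Answer: 21

Derivation:
Executing turtle program step by step:
Start: pos=(5,8), heading=0, pen down
FD 13: (5,8) -> (18,8) [heading=0, draw]
FD 8: (18,8) -> (26,8) [heading=0, draw]
RT 216: heading 0 -> 144
Final: pos=(26,8), heading=144, 2 segment(s) drawn

Segment lengths:
  seg 1: (5,8) -> (18,8), length = 13
  seg 2: (18,8) -> (26,8), length = 8
Total = 21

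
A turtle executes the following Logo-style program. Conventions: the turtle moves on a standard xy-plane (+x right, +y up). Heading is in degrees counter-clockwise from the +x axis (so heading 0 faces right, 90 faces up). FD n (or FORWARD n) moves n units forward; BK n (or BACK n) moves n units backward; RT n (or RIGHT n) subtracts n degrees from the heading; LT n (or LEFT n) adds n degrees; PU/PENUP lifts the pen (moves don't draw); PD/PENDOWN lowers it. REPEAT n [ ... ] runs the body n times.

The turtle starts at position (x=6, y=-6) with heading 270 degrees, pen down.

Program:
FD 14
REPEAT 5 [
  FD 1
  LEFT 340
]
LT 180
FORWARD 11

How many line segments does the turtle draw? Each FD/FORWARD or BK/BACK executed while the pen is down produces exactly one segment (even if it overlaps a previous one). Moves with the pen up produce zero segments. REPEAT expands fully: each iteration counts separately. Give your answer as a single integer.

Answer: 7

Derivation:
Executing turtle program step by step:
Start: pos=(6,-6), heading=270, pen down
FD 14: (6,-6) -> (6,-20) [heading=270, draw]
REPEAT 5 [
  -- iteration 1/5 --
  FD 1: (6,-20) -> (6,-21) [heading=270, draw]
  LT 340: heading 270 -> 250
  -- iteration 2/5 --
  FD 1: (6,-21) -> (5.658,-21.94) [heading=250, draw]
  LT 340: heading 250 -> 230
  -- iteration 3/5 --
  FD 1: (5.658,-21.94) -> (5.015,-22.706) [heading=230, draw]
  LT 340: heading 230 -> 210
  -- iteration 4/5 --
  FD 1: (5.015,-22.706) -> (4.149,-23.206) [heading=210, draw]
  LT 340: heading 210 -> 190
  -- iteration 5/5 --
  FD 1: (4.149,-23.206) -> (3.164,-23.379) [heading=190, draw]
  LT 340: heading 190 -> 170
]
LT 180: heading 170 -> 350
FD 11: (3.164,-23.379) -> (13.997,-25.29) [heading=350, draw]
Final: pos=(13.997,-25.29), heading=350, 7 segment(s) drawn
Segments drawn: 7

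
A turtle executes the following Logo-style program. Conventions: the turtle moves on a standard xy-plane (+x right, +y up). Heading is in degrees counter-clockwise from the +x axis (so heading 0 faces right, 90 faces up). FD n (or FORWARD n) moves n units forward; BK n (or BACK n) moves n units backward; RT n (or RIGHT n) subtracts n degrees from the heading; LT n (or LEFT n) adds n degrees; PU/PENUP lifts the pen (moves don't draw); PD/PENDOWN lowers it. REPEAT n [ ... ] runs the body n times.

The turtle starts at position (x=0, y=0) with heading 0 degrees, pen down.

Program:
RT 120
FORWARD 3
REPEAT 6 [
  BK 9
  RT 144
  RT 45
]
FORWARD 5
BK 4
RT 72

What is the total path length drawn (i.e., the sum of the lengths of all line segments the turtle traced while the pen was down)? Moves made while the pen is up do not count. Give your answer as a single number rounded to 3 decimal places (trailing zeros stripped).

Answer: 66

Derivation:
Executing turtle program step by step:
Start: pos=(0,0), heading=0, pen down
RT 120: heading 0 -> 240
FD 3: (0,0) -> (-1.5,-2.598) [heading=240, draw]
REPEAT 6 [
  -- iteration 1/6 --
  BK 9: (-1.5,-2.598) -> (3,5.196) [heading=240, draw]
  RT 144: heading 240 -> 96
  RT 45: heading 96 -> 51
  -- iteration 2/6 --
  BK 9: (3,5.196) -> (-2.664,-1.798) [heading=51, draw]
  RT 144: heading 51 -> 267
  RT 45: heading 267 -> 222
  -- iteration 3/6 --
  BK 9: (-2.664,-1.798) -> (4.024,4.224) [heading=222, draw]
  RT 144: heading 222 -> 78
  RT 45: heading 78 -> 33
  -- iteration 4/6 --
  BK 9: (4.024,4.224) -> (-3.524,-0.678) [heading=33, draw]
  RT 144: heading 33 -> 249
  RT 45: heading 249 -> 204
  -- iteration 5/6 --
  BK 9: (-3.524,-0.678) -> (4.698,2.983) [heading=204, draw]
  RT 144: heading 204 -> 60
  RT 45: heading 60 -> 15
  -- iteration 6/6 --
  BK 9: (4.698,2.983) -> (-3.995,0.654) [heading=15, draw]
  RT 144: heading 15 -> 231
  RT 45: heading 231 -> 186
]
FD 5: (-3.995,0.654) -> (-8.968,0.131) [heading=186, draw]
BK 4: (-8.968,0.131) -> (-4.99,0.549) [heading=186, draw]
RT 72: heading 186 -> 114
Final: pos=(-4.99,0.549), heading=114, 9 segment(s) drawn

Segment lengths:
  seg 1: (0,0) -> (-1.5,-2.598), length = 3
  seg 2: (-1.5,-2.598) -> (3,5.196), length = 9
  seg 3: (3,5.196) -> (-2.664,-1.798), length = 9
  seg 4: (-2.664,-1.798) -> (4.024,4.224), length = 9
  seg 5: (4.024,4.224) -> (-3.524,-0.678), length = 9
  seg 6: (-3.524,-0.678) -> (4.698,2.983), length = 9
  seg 7: (4.698,2.983) -> (-3.995,0.654), length = 9
  seg 8: (-3.995,0.654) -> (-8.968,0.131), length = 5
  seg 9: (-8.968,0.131) -> (-4.99,0.549), length = 4
Total = 66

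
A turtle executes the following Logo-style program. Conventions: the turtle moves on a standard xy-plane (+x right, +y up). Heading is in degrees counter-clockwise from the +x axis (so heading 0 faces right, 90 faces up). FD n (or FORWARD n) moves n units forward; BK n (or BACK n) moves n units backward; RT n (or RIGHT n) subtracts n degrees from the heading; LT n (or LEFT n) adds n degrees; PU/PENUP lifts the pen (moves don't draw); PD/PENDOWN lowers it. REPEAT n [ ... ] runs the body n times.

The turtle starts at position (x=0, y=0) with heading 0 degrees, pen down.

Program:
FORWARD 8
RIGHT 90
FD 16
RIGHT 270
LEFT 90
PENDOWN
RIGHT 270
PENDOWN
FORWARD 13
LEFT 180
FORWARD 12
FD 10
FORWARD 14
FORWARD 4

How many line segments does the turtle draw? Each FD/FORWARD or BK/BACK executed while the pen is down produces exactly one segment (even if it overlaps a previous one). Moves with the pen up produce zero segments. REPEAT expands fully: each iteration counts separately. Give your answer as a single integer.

Executing turtle program step by step:
Start: pos=(0,0), heading=0, pen down
FD 8: (0,0) -> (8,0) [heading=0, draw]
RT 90: heading 0 -> 270
FD 16: (8,0) -> (8,-16) [heading=270, draw]
RT 270: heading 270 -> 0
LT 90: heading 0 -> 90
PD: pen down
RT 270: heading 90 -> 180
PD: pen down
FD 13: (8,-16) -> (-5,-16) [heading=180, draw]
LT 180: heading 180 -> 0
FD 12: (-5,-16) -> (7,-16) [heading=0, draw]
FD 10: (7,-16) -> (17,-16) [heading=0, draw]
FD 14: (17,-16) -> (31,-16) [heading=0, draw]
FD 4: (31,-16) -> (35,-16) [heading=0, draw]
Final: pos=(35,-16), heading=0, 7 segment(s) drawn
Segments drawn: 7

Answer: 7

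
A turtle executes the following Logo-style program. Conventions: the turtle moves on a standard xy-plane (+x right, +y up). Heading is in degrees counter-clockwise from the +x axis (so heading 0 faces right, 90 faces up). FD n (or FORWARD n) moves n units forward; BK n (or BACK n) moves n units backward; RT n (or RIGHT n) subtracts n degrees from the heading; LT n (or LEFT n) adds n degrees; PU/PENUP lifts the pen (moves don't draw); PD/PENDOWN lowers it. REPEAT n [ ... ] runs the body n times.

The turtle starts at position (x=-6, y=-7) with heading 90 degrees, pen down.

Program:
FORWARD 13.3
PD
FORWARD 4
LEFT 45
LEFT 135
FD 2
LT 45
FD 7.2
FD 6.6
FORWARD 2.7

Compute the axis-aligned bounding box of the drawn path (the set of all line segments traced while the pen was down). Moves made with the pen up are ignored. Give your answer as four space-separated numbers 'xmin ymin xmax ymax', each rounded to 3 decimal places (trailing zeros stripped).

Answer: -6 -7 5.667 10.3

Derivation:
Executing turtle program step by step:
Start: pos=(-6,-7), heading=90, pen down
FD 13.3: (-6,-7) -> (-6,6.3) [heading=90, draw]
PD: pen down
FD 4: (-6,6.3) -> (-6,10.3) [heading=90, draw]
LT 45: heading 90 -> 135
LT 135: heading 135 -> 270
FD 2: (-6,10.3) -> (-6,8.3) [heading=270, draw]
LT 45: heading 270 -> 315
FD 7.2: (-6,8.3) -> (-0.909,3.209) [heading=315, draw]
FD 6.6: (-0.909,3.209) -> (3.758,-1.458) [heading=315, draw]
FD 2.7: (3.758,-1.458) -> (5.667,-3.367) [heading=315, draw]
Final: pos=(5.667,-3.367), heading=315, 6 segment(s) drawn

Segment endpoints: x in {-6, -6, -0.909, 3.758, 5.667}, y in {-7, -3.367, -1.458, 3.209, 6.3, 8.3, 10.3}
xmin=-6, ymin=-7, xmax=5.667, ymax=10.3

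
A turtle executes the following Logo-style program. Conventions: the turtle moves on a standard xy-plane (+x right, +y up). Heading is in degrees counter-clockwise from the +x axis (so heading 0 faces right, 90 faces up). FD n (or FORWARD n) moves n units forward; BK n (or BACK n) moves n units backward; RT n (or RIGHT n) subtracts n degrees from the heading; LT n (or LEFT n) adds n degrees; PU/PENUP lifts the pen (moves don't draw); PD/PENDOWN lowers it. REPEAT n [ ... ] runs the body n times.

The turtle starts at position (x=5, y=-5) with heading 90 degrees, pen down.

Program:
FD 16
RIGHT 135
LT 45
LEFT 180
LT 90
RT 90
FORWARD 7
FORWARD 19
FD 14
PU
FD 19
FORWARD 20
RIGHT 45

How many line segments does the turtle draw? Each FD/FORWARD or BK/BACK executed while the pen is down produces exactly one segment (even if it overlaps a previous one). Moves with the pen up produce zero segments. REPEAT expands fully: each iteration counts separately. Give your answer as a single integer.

Executing turtle program step by step:
Start: pos=(5,-5), heading=90, pen down
FD 16: (5,-5) -> (5,11) [heading=90, draw]
RT 135: heading 90 -> 315
LT 45: heading 315 -> 0
LT 180: heading 0 -> 180
LT 90: heading 180 -> 270
RT 90: heading 270 -> 180
FD 7: (5,11) -> (-2,11) [heading=180, draw]
FD 19: (-2,11) -> (-21,11) [heading=180, draw]
FD 14: (-21,11) -> (-35,11) [heading=180, draw]
PU: pen up
FD 19: (-35,11) -> (-54,11) [heading=180, move]
FD 20: (-54,11) -> (-74,11) [heading=180, move]
RT 45: heading 180 -> 135
Final: pos=(-74,11), heading=135, 4 segment(s) drawn
Segments drawn: 4

Answer: 4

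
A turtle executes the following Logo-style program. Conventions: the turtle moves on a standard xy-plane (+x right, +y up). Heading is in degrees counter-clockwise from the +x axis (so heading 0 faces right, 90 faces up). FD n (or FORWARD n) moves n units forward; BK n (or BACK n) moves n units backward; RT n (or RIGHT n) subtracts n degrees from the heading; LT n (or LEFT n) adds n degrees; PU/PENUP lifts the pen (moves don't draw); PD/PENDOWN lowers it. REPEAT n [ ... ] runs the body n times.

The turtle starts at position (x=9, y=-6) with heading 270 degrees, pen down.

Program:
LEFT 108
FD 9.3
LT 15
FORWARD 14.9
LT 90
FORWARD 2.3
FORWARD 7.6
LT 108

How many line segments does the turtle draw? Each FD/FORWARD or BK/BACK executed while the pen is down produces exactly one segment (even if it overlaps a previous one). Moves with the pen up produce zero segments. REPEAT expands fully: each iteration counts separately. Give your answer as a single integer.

Answer: 4

Derivation:
Executing turtle program step by step:
Start: pos=(9,-6), heading=270, pen down
LT 108: heading 270 -> 18
FD 9.3: (9,-6) -> (17.845,-3.126) [heading=18, draw]
LT 15: heading 18 -> 33
FD 14.9: (17.845,-3.126) -> (30.341,4.989) [heading=33, draw]
LT 90: heading 33 -> 123
FD 2.3: (30.341,4.989) -> (29.088,6.918) [heading=123, draw]
FD 7.6: (29.088,6.918) -> (24.949,13.292) [heading=123, draw]
LT 108: heading 123 -> 231
Final: pos=(24.949,13.292), heading=231, 4 segment(s) drawn
Segments drawn: 4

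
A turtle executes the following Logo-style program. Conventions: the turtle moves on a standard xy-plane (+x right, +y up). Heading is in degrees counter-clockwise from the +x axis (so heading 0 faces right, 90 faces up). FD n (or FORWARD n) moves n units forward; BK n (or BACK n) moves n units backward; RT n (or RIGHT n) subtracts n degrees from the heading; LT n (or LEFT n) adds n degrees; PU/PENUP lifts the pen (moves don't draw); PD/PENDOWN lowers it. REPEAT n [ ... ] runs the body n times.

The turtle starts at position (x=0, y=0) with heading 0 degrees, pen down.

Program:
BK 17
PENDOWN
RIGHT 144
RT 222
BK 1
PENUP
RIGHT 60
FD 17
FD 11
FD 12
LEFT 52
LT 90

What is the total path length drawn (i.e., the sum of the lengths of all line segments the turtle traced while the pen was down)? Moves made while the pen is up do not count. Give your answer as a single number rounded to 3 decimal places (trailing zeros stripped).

Executing turtle program step by step:
Start: pos=(0,0), heading=0, pen down
BK 17: (0,0) -> (-17,0) [heading=0, draw]
PD: pen down
RT 144: heading 0 -> 216
RT 222: heading 216 -> 354
BK 1: (-17,0) -> (-17.995,0.105) [heading=354, draw]
PU: pen up
RT 60: heading 354 -> 294
FD 17: (-17.995,0.105) -> (-11.08,-15.426) [heading=294, move]
FD 11: (-11.08,-15.426) -> (-6.606,-25.475) [heading=294, move]
FD 12: (-6.606,-25.475) -> (-1.725,-36.437) [heading=294, move]
LT 52: heading 294 -> 346
LT 90: heading 346 -> 76
Final: pos=(-1.725,-36.437), heading=76, 2 segment(s) drawn

Segment lengths:
  seg 1: (0,0) -> (-17,0), length = 17
  seg 2: (-17,0) -> (-17.995,0.105), length = 1
Total = 18

Answer: 18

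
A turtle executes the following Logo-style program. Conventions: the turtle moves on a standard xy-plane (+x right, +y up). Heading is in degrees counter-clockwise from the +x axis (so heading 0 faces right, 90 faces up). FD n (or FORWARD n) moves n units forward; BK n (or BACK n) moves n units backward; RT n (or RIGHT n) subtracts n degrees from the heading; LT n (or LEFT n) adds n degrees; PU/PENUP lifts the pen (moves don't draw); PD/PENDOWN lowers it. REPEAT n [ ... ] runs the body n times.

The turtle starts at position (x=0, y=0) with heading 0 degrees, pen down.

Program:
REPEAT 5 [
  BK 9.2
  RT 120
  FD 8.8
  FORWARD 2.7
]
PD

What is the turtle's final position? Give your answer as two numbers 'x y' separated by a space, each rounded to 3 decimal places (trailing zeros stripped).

Executing turtle program step by step:
Start: pos=(0,0), heading=0, pen down
REPEAT 5 [
  -- iteration 1/5 --
  BK 9.2: (0,0) -> (-9.2,0) [heading=0, draw]
  RT 120: heading 0 -> 240
  FD 8.8: (-9.2,0) -> (-13.6,-7.621) [heading=240, draw]
  FD 2.7: (-13.6,-7.621) -> (-14.95,-9.959) [heading=240, draw]
  -- iteration 2/5 --
  BK 9.2: (-14.95,-9.959) -> (-10.35,-1.992) [heading=240, draw]
  RT 120: heading 240 -> 120
  FD 8.8: (-10.35,-1.992) -> (-14.75,5.629) [heading=120, draw]
  FD 2.7: (-14.75,5.629) -> (-16.1,7.967) [heading=120, draw]
  -- iteration 3/5 --
  BK 9.2: (-16.1,7.967) -> (-11.5,0) [heading=120, draw]
  RT 120: heading 120 -> 0
  FD 8.8: (-11.5,0) -> (-2.7,0) [heading=0, draw]
  FD 2.7: (-2.7,0) -> (0,0) [heading=0, draw]
  -- iteration 4/5 --
  BK 9.2: (0,0) -> (-9.2,0) [heading=0, draw]
  RT 120: heading 0 -> 240
  FD 8.8: (-9.2,0) -> (-13.6,-7.621) [heading=240, draw]
  FD 2.7: (-13.6,-7.621) -> (-14.95,-9.959) [heading=240, draw]
  -- iteration 5/5 --
  BK 9.2: (-14.95,-9.959) -> (-10.35,-1.992) [heading=240, draw]
  RT 120: heading 240 -> 120
  FD 8.8: (-10.35,-1.992) -> (-14.75,5.629) [heading=120, draw]
  FD 2.7: (-14.75,5.629) -> (-16.1,7.967) [heading=120, draw]
]
PD: pen down
Final: pos=(-16.1,7.967), heading=120, 15 segment(s) drawn

Answer: -16.1 7.967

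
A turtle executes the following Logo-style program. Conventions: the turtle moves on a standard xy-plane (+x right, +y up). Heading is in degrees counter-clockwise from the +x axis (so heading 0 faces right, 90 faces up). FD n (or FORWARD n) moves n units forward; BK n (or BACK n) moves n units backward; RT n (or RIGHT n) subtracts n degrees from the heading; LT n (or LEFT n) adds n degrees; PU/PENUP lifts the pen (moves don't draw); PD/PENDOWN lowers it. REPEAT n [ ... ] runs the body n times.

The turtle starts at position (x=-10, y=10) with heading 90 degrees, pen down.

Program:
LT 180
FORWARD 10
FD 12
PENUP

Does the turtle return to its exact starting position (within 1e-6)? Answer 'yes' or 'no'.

Answer: no

Derivation:
Executing turtle program step by step:
Start: pos=(-10,10), heading=90, pen down
LT 180: heading 90 -> 270
FD 10: (-10,10) -> (-10,0) [heading=270, draw]
FD 12: (-10,0) -> (-10,-12) [heading=270, draw]
PU: pen up
Final: pos=(-10,-12), heading=270, 2 segment(s) drawn

Start position: (-10, 10)
Final position: (-10, -12)
Distance = 22; >= 1e-6 -> NOT closed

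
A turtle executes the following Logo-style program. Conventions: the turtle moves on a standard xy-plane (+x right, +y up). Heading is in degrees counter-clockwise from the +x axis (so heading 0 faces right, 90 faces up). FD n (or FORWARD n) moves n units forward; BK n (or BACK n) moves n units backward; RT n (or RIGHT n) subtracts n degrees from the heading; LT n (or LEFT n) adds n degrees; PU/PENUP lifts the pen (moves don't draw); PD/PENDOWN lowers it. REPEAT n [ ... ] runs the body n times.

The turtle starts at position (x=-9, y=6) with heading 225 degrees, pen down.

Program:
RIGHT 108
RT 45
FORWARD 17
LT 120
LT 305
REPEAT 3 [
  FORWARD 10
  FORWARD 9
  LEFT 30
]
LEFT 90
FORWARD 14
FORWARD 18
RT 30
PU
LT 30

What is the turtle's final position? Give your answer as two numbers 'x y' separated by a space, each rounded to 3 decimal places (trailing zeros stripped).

Answer: -30.922 12.021

Derivation:
Executing turtle program step by step:
Start: pos=(-9,6), heading=225, pen down
RT 108: heading 225 -> 117
RT 45: heading 117 -> 72
FD 17: (-9,6) -> (-3.747,22.168) [heading=72, draw]
LT 120: heading 72 -> 192
LT 305: heading 192 -> 137
REPEAT 3 [
  -- iteration 1/3 --
  FD 10: (-3.747,22.168) -> (-11.06,28.988) [heading=137, draw]
  FD 9: (-11.06,28.988) -> (-17.642,35.126) [heading=137, draw]
  LT 30: heading 137 -> 167
  -- iteration 2/3 --
  FD 10: (-17.642,35.126) -> (-27.386,37.375) [heading=167, draw]
  FD 9: (-27.386,37.375) -> (-36.155,39.4) [heading=167, draw]
  LT 30: heading 167 -> 197
  -- iteration 3/3 --
  FD 10: (-36.155,39.4) -> (-45.719,36.476) [heading=197, draw]
  FD 9: (-45.719,36.476) -> (-54.325,33.845) [heading=197, draw]
  LT 30: heading 197 -> 227
]
LT 90: heading 227 -> 317
FD 14: (-54.325,33.845) -> (-44.086,24.297) [heading=317, draw]
FD 18: (-44.086,24.297) -> (-30.922,12.021) [heading=317, draw]
RT 30: heading 317 -> 287
PU: pen up
LT 30: heading 287 -> 317
Final: pos=(-30.922,12.021), heading=317, 9 segment(s) drawn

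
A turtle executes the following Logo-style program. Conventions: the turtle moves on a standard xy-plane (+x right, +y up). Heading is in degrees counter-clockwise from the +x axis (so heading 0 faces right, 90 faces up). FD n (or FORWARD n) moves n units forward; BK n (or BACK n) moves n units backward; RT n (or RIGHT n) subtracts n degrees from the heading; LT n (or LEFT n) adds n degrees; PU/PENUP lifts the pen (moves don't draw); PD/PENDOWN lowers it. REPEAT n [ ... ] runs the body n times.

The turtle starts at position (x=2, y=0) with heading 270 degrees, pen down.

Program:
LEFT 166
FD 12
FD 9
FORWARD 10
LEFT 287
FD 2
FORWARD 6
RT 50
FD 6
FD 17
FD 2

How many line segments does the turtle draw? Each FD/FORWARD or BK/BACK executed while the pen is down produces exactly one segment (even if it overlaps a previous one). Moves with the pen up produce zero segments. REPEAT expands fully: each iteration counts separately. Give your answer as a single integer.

Executing turtle program step by step:
Start: pos=(2,0), heading=270, pen down
LT 166: heading 270 -> 76
FD 12: (2,0) -> (4.903,11.644) [heading=76, draw]
FD 9: (4.903,11.644) -> (7.08,20.376) [heading=76, draw]
FD 10: (7.08,20.376) -> (9.5,30.079) [heading=76, draw]
LT 287: heading 76 -> 3
FD 2: (9.5,30.079) -> (11.497,30.184) [heading=3, draw]
FD 6: (11.497,30.184) -> (17.489,30.498) [heading=3, draw]
RT 50: heading 3 -> 313
FD 6: (17.489,30.498) -> (21.581,26.11) [heading=313, draw]
FD 17: (21.581,26.11) -> (33.175,13.677) [heading=313, draw]
FD 2: (33.175,13.677) -> (34.539,12.214) [heading=313, draw]
Final: pos=(34.539,12.214), heading=313, 8 segment(s) drawn
Segments drawn: 8

Answer: 8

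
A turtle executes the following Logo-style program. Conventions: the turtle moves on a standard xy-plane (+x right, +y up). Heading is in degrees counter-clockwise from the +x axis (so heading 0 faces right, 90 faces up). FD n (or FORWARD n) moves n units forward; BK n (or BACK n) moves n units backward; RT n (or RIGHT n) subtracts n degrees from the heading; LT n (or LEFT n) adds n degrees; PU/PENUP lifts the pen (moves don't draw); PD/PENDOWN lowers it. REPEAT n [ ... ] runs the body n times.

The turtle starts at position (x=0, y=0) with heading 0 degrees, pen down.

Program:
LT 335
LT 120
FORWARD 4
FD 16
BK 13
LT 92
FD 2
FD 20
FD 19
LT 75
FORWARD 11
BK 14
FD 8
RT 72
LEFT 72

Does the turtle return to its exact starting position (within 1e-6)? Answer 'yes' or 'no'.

Answer: no

Derivation:
Executing turtle program step by step:
Start: pos=(0,0), heading=0, pen down
LT 335: heading 0 -> 335
LT 120: heading 335 -> 95
FD 4: (0,0) -> (-0.349,3.985) [heading=95, draw]
FD 16: (-0.349,3.985) -> (-1.743,19.924) [heading=95, draw]
BK 13: (-1.743,19.924) -> (-0.61,6.973) [heading=95, draw]
LT 92: heading 95 -> 187
FD 2: (-0.61,6.973) -> (-2.595,6.73) [heading=187, draw]
FD 20: (-2.595,6.73) -> (-22.446,4.292) [heading=187, draw]
FD 19: (-22.446,4.292) -> (-41.304,1.977) [heading=187, draw]
LT 75: heading 187 -> 262
FD 11: (-41.304,1.977) -> (-42.835,-8.916) [heading=262, draw]
BK 14: (-42.835,-8.916) -> (-40.887,4.948) [heading=262, draw]
FD 8: (-40.887,4.948) -> (-42,-2.975) [heading=262, draw]
RT 72: heading 262 -> 190
LT 72: heading 190 -> 262
Final: pos=(-42,-2.975), heading=262, 9 segment(s) drawn

Start position: (0, 0)
Final position: (-42, -2.975)
Distance = 42.106; >= 1e-6 -> NOT closed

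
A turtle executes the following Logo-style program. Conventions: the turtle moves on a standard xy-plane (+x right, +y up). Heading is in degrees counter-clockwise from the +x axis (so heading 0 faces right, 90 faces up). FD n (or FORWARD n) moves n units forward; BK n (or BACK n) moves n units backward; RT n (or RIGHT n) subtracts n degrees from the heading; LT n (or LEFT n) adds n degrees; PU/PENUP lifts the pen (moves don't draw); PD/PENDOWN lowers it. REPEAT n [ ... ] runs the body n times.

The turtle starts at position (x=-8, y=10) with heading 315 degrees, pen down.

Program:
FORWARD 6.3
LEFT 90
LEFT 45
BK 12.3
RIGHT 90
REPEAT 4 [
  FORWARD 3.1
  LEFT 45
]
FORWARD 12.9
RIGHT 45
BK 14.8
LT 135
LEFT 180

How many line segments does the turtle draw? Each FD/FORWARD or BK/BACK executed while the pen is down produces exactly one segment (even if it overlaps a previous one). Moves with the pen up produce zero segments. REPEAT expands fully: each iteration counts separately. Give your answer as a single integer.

Executing turtle program step by step:
Start: pos=(-8,10), heading=315, pen down
FD 6.3: (-8,10) -> (-3.545,5.545) [heading=315, draw]
LT 90: heading 315 -> 45
LT 45: heading 45 -> 90
BK 12.3: (-3.545,5.545) -> (-3.545,-6.755) [heading=90, draw]
RT 90: heading 90 -> 0
REPEAT 4 [
  -- iteration 1/4 --
  FD 3.1: (-3.545,-6.755) -> (-0.445,-6.755) [heading=0, draw]
  LT 45: heading 0 -> 45
  -- iteration 2/4 --
  FD 3.1: (-0.445,-6.755) -> (1.747,-4.563) [heading=45, draw]
  LT 45: heading 45 -> 90
  -- iteration 3/4 --
  FD 3.1: (1.747,-4.563) -> (1.747,-1.463) [heading=90, draw]
  LT 45: heading 90 -> 135
  -- iteration 4/4 --
  FD 3.1: (1.747,-1.463) -> (-0.445,0.729) [heading=135, draw]
  LT 45: heading 135 -> 180
]
FD 12.9: (-0.445,0.729) -> (-13.345,0.729) [heading=180, draw]
RT 45: heading 180 -> 135
BK 14.8: (-13.345,0.729) -> (-2.88,-9.736) [heading=135, draw]
LT 135: heading 135 -> 270
LT 180: heading 270 -> 90
Final: pos=(-2.88,-9.736), heading=90, 8 segment(s) drawn
Segments drawn: 8

Answer: 8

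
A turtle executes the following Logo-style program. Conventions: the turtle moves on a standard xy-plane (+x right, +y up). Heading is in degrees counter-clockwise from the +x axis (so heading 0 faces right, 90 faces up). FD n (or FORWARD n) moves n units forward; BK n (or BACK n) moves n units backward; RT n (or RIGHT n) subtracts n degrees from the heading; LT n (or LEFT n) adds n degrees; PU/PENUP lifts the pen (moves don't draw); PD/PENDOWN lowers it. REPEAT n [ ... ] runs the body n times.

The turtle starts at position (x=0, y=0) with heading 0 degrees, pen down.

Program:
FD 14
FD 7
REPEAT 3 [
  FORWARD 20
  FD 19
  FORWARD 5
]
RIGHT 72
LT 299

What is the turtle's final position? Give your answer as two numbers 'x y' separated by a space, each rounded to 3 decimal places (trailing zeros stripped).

Executing turtle program step by step:
Start: pos=(0,0), heading=0, pen down
FD 14: (0,0) -> (14,0) [heading=0, draw]
FD 7: (14,0) -> (21,0) [heading=0, draw]
REPEAT 3 [
  -- iteration 1/3 --
  FD 20: (21,0) -> (41,0) [heading=0, draw]
  FD 19: (41,0) -> (60,0) [heading=0, draw]
  FD 5: (60,0) -> (65,0) [heading=0, draw]
  -- iteration 2/3 --
  FD 20: (65,0) -> (85,0) [heading=0, draw]
  FD 19: (85,0) -> (104,0) [heading=0, draw]
  FD 5: (104,0) -> (109,0) [heading=0, draw]
  -- iteration 3/3 --
  FD 20: (109,0) -> (129,0) [heading=0, draw]
  FD 19: (129,0) -> (148,0) [heading=0, draw]
  FD 5: (148,0) -> (153,0) [heading=0, draw]
]
RT 72: heading 0 -> 288
LT 299: heading 288 -> 227
Final: pos=(153,0), heading=227, 11 segment(s) drawn

Answer: 153 0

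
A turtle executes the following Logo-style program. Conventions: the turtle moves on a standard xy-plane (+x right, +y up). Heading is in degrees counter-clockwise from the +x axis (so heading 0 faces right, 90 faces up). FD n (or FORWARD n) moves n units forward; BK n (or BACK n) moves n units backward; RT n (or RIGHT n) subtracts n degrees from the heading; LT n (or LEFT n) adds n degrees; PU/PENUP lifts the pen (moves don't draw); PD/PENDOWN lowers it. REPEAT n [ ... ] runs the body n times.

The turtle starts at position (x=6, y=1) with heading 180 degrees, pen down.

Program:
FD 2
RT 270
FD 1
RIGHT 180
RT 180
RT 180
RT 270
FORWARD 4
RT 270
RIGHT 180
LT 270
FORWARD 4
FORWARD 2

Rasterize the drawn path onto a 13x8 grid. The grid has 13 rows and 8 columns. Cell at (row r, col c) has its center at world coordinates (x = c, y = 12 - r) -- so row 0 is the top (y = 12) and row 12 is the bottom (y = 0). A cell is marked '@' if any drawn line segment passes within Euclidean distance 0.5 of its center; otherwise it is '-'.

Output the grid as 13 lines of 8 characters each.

Segment 0: (6,1) -> (4,1)
Segment 1: (4,1) -> (4,0)
Segment 2: (4,0) -> (0,-0)
Segment 3: (0,-0) -> (4,0)
Segment 4: (4,0) -> (6,0)

Answer: --------
--------
--------
--------
--------
--------
--------
--------
--------
--------
--------
----@@@-
@@@@@@@-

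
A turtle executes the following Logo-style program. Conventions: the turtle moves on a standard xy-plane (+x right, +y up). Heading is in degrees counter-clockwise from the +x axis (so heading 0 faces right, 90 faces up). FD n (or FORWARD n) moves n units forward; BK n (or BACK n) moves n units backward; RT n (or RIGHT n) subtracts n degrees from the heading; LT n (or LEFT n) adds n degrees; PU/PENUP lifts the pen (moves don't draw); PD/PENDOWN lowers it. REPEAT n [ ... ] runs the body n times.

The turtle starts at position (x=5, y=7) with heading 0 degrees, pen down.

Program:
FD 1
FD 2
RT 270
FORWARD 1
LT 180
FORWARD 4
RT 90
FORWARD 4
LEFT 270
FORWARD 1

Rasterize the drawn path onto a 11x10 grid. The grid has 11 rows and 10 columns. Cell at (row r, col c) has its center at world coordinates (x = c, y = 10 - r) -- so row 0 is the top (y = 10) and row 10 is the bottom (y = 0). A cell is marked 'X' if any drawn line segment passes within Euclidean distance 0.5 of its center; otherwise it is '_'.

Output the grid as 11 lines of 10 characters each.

Answer: __________
__________
________X_
_____XXXX_
________X_
____X___X_
____XXXXX_
__________
__________
__________
__________

Derivation:
Segment 0: (5,7) -> (6,7)
Segment 1: (6,7) -> (8,7)
Segment 2: (8,7) -> (8,8)
Segment 3: (8,8) -> (8,4)
Segment 4: (8,4) -> (4,4)
Segment 5: (4,4) -> (4,5)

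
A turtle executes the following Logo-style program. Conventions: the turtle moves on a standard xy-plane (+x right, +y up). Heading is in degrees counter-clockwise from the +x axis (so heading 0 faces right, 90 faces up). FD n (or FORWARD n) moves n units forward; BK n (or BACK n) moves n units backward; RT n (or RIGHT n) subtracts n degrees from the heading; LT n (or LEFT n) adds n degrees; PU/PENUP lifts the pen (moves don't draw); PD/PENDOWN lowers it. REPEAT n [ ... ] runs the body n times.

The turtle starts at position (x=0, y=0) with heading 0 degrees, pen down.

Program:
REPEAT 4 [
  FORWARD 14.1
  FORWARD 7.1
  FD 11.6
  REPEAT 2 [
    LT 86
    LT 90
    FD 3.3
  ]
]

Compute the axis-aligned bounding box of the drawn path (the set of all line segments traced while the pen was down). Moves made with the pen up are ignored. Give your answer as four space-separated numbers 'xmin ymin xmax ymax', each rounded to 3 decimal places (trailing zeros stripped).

Answer: 0 -27.812 126.608 0.23

Derivation:
Executing turtle program step by step:
Start: pos=(0,0), heading=0, pen down
REPEAT 4 [
  -- iteration 1/4 --
  FD 14.1: (0,0) -> (14.1,0) [heading=0, draw]
  FD 7.1: (14.1,0) -> (21.2,0) [heading=0, draw]
  FD 11.6: (21.2,0) -> (32.8,0) [heading=0, draw]
  REPEAT 2 [
    -- iteration 1/2 --
    LT 86: heading 0 -> 86
    LT 90: heading 86 -> 176
    FD 3.3: (32.8,0) -> (29.508,0.23) [heading=176, draw]
    -- iteration 2/2 --
    LT 86: heading 176 -> 262
    LT 90: heading 262 -> 352
    FD 3.3: (29.508,0.23) -> (32.776,-0.229) [heading=352, draw]
  ]
  -- iteration 2/4 --
  FD 14.1: (32.776,-0.229) -> (46.739,-2.191) [heading=352, draw]
  FD 7.1: (46.739,-2.191) -> (53.77,-3.18) [heading=352, draw]
  FD 11.6: (53.77,-3.18) -> (65.257,-4.794) [heading=352, draw]
  REPEAT 2 [
    -- iteration 1/2 --
    LT 86: heading 352 -> 78
    LT 90: heading 78 -> 168
    FD 3.3: (65.257,-4.794) -> (62.029,-4.108) [heading=168, draw]
    -- iteration 2/2 --
    LT 86: heading 168 -> 254
    LT 90: heading 254 -> 344
    FD 3.3: (62.029,-4.108) -> (65.201,-5.017) [heading=344, draw]
  ]
  -- iteration 3/4 --
  FD 14.1: (65.201,-5.017) -> (78.755,-8.904) [heading=344, draw]
  FD 7.1: (78.755,-8.904) -> (85.58,-10.861) [heading=344, draw]
  FD 11.6: (85.58,-10.861) -> (96.73,-14.058) [heading=344, draw]
  REPEAT 2 [
    -- iteration 1/2 --
    LT 86: heading 344 -> 70
    LT 90: heading 70 -> 160
    FD 3.3: (96.73,-14.058) -> (93.629,-12.93) [heading=160, draw]
    -- iteration 2/2 --
    LT 86: heading 160 -> 246
    LT 90: heading 246 -> 336
    FD 3.3: (93.629,-12.93) -> (96.644,-14.272) [heading=336, draw]
  ]
  -- iteration 4/4 --
  FD 14.1: (96.644,-14.272) -> (109.525,-20.007) [heading=336, draw]
  FD 7.1: (109.525,-20.007) -> (116.011,-22.895) [heading=336, draw]
  FD 11.6: (116.011,-22.895) -> (126.608,-27.613) [heading=336, draw]
  REPEAT 2 [
    -- iteration 1/2 --
    LT 86: heading 336 -> 62
    LT 90: heading 62 -> 152
    FD 3.3: (126.608,-27.613) -> (123.695,-26.064) [heading=152, draw]
    -- iteration 2/2 --
    LT 86: heading 152 -> 238
    LT 90: heading 238 -> 328
    FD 3.3: (123.695,-26.064) -> (126.493,-27.812) [heading=328, draw]
  ]
]
Final: pos=(126.493,-27.812), heading=328, 20 segment(s) drawn

Segment endpoints: x in {0, 14.1, 21.2, 29.508, 32.776, 32.8, 46.739, 53.77, 62.029, 65.201, 65.257, 78.755, 85.58, 93.629, 96.644, 96.73, 109.525, 116.011, 123.695, 126.493, 126.608}, y in {-27.812, -27.613, -26.064, -22.895, -20.007, -14.272, -14.058, -12.93, -10.861, -8.904, -5.017, -4.794, -4.108, -3.18, -2.191, -0.229, 0, 0.23}
xmin=0, ymin=-27.812, xmax=126.608, ymax=0.23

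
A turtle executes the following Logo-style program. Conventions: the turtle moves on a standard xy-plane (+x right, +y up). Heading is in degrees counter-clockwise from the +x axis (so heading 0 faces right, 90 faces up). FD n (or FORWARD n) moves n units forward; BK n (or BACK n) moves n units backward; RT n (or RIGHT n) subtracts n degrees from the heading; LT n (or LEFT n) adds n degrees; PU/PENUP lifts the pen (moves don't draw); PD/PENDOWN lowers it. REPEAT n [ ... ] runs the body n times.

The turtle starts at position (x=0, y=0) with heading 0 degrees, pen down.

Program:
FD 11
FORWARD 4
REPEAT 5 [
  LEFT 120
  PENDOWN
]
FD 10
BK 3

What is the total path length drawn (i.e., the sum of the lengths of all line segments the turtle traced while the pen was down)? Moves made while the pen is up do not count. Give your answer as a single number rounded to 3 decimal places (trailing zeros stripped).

Answer: 28

Derivation:
Executing turtle program step by step:
Start: pos=(0,0), heading=0, pen down
FD 11: (0,0) -> (11,0) [heading=0, draw]
FD 4: (11,0) -> (15,0) [heading=0, draw]
REPEAT 5 [
  -- iteration 1/5 --
  LT 120: heading 0 -> 120
  PD: pen down
  -- iteration 2/5 --
  LT 120: heading 120 -> 240
  PD: pen down
  -- iteration 3/5 --
  LT 120: heading 240 -> 0
  PD: pen down
  -- iteration 4/5 --
  LT 120: heading 0 -> 120
  PD: pen down
  -- iteration 5/5 --
  LT 120: heading 120 -> 240
  PD: pen down
]
FD 10: (15,0) -> (10,-8.66) [heading=240, draw]
BK 3: (10,-8.66) -> (11.5,-6.062) [heading=240, draw]
Final: pos=(11.5,-6.062), heading=240, 4 segment(s) drawn

Segment lengths:
  seg 1: (0,0) -> (11,0), length = 11
  seg 2: (11,0) -> (15,0), length = 4
  seg 3: (15,0) -> (10,-8.66), length = 10
  seg 4: (10,-8.66) -> (11.5,-6.062), length = 3
Total = 28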